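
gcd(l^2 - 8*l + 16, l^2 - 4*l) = l - 4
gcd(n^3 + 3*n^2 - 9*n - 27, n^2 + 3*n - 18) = n - 3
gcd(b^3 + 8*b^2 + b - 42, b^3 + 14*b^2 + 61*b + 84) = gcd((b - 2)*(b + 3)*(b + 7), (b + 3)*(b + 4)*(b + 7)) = b^2 + 10*b + 21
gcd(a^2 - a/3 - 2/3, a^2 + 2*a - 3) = a - 1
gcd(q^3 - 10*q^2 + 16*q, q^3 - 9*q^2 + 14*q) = q^2 - 2*q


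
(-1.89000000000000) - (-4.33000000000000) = 2.44000000000000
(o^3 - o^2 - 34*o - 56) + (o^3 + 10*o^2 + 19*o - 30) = 2*o^3 + 9*o^2 - 15*o - 86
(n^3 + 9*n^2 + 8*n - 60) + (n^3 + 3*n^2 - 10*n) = 2*n^3 + 12*n^2 - 2*n - 60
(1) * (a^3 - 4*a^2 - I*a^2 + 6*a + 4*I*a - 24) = a^3 - 4*a^2 - I*a^2 + 6*a + 4*I*a - 24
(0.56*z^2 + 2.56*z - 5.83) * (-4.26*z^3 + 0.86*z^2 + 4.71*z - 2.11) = -2.3856*z^5 - 10.424*z^4 + 29.675*z^3 + 5.8622*z^2 - 32.8609*z + 12.3013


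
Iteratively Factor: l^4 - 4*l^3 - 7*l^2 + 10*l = (l + 2)*(l^3 - 6*l^2 + 5*l) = (l - 5)*(l + 2)*(l^2 - l) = l*(l - 5)*(l + 2)*(l - 1)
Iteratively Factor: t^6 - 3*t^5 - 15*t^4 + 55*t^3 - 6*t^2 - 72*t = (t + 4)*(t^5 - 7*t^4 + 13*t^3 + 3*t^2 - 18*t) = (t + 1)*(t + 4)*(t^4 - 8*t^3 + 21*t^2 - 18*t) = (t - 3)*(t + 1)*(t + 4)*(t^3 - 5*t^2 + 6*t) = (t - 3)^2*(t + 1)*(t + 4)*(t^2 - 2*t) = (t - 3)^2*(t - 2)*(t + 1)*(t + 4)*(t)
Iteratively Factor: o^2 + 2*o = (o + 2)*(o)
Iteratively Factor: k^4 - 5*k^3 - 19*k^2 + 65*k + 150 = (k + 2)*(k^3 - 7*k^2 - 5*k + 75) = (k - 5)*(k + 2)*(k^2 - 2*k - 15) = (k - 5)^2*(k + 2)*(k + 3)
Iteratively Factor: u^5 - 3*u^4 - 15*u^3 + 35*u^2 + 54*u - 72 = (u + 3)*(u^4 - 6*u^3 + 3*u^2 + 26*u - 24) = (u - 3)*(u + 3)*(u^3 - 3*u^2 - 6*u + 8) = (u - 3)*(u - 1)*(u + 3)*(u^2 - 2*u - 8) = (u - 3)*(u - 1)*(u + 2)*(u + 3)*(u - 4)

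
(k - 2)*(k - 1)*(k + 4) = k^3 + k^2 - 10*k + 8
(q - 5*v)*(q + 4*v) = q^2 - q*v - 20*v^2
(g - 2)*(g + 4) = g^2 + 2*g - 8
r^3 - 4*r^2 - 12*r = r*(r - 6)*(r + 2)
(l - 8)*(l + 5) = l^2 - 3*l - 40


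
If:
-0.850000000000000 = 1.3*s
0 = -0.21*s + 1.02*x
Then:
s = -0.65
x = -0.13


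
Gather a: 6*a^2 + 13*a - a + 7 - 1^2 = 6*a^2 + 12*a + 6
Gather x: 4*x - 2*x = 2*x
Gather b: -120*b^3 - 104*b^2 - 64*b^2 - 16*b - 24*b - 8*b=-120*b^3 - 168*b^2 - 48*b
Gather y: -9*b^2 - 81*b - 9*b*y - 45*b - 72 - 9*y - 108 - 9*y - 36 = -9*b^2 - 126*b + y*(-9*b - 18) - 216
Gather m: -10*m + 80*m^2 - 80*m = 80*m^2 - 90*m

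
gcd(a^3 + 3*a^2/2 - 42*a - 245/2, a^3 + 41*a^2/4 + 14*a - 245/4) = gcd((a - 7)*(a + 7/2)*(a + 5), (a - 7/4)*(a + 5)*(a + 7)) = a + 5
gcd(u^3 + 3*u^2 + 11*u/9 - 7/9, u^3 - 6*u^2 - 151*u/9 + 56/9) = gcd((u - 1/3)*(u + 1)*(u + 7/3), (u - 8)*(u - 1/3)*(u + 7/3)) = u^2 + 2*u - 7/9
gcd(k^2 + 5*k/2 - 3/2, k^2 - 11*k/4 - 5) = 1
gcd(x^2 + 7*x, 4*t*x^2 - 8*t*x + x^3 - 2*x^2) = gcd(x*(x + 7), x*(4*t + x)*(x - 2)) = x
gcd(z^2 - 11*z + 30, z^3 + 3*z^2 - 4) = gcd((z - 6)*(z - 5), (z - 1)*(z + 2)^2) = 1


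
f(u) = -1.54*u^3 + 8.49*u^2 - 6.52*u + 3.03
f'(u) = -4.62*u^2 + 16.98*u - 6.52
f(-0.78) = 14.01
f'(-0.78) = -22.58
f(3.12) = 18.56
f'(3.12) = 1.48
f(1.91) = 10.82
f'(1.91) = 9.06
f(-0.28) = 5.56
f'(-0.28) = -11.64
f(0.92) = 3.02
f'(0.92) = 5.19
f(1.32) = 5.67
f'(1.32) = 7.84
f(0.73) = 2.20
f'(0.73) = 3.41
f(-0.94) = 17.94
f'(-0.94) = -26.56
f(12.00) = -1513.77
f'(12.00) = -468.04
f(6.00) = -63.09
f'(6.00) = -70.96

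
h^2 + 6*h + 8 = (h + 2)*(h + 4)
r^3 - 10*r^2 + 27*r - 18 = (r - 6)*(r - 3)*(r - 1)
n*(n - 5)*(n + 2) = n^3 - 3*n^2 - 10*n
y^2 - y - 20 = (y - 5)*(y + 4)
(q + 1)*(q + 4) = q^2 + 5*q + 4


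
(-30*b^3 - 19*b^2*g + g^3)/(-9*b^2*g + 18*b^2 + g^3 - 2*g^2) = (10*b^2 + 3*b*g - g^2)/(3*b*g - 6*b - g^2 + 2*g)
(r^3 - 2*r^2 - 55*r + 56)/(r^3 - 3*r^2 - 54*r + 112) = (r - 1)/(r - 2)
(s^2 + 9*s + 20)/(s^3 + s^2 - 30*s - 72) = (s + 5)/(s^2 - 3*s - 18)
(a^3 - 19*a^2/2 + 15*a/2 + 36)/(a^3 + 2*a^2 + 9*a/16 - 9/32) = 16*(a^2 - 11*a + 24)/(16*a^2 + 8*a - 3)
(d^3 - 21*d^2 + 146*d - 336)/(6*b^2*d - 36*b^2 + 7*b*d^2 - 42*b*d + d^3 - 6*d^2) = (d^2 - 15*d + 56)/(6*b^2 + 7*b*d + d^2)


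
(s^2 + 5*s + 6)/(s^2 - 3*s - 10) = (s + 3)/(s - 5)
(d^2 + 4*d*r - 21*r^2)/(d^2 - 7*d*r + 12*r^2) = (-d - 7*r)/(-d + 4*r)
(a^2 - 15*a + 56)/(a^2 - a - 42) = (a - 8)/(a + 6)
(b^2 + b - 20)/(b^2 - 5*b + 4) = (b + 5)/(b - 1)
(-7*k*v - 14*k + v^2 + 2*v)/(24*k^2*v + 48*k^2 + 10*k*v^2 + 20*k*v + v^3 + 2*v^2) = (-7*k + v)/(24*k^2 + 10*k*v + v^2)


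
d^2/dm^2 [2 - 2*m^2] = -4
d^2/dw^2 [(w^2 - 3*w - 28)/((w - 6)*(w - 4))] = 2*(7*w^3 - 156*w^2 + 1056*w - 2272)/(w^6 - 30*w^5 + 372*w^4 - 2440*w^3 + 8928*w^2 - 17280*w + 13824)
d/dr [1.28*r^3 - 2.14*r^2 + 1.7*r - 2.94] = 3.84*r^2 - 4.28*r + 1.7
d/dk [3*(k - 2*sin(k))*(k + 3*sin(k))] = 3*k*cos(k) + 6*k + 3*sin(k) - 18*sin(2*k)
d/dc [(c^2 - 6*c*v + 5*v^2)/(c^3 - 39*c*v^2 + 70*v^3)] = (-c^2 + 2*c*v - 9*v^2)/(c^4 + 10*c^3*v - 3*c^2*v^2 - 140*c*v^3 + 196*v^4)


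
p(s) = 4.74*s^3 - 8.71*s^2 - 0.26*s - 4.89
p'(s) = 14.22*s^2 - 17.42*s - 0.26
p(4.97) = 360.57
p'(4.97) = 264.41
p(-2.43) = -123.70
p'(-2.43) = 126.04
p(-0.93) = -15.99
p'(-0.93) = 28.24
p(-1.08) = -20.74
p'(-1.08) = 35.14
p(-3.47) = -306.91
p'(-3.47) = 231.41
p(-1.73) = -55.05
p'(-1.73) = 72.44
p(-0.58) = -8.59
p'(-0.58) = 14.63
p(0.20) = -5.25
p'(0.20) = -3.18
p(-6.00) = -1340.73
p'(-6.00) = 616.18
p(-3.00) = -210.48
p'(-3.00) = 179.98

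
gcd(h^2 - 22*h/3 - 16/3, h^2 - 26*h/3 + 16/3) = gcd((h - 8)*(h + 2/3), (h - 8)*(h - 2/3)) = h - 8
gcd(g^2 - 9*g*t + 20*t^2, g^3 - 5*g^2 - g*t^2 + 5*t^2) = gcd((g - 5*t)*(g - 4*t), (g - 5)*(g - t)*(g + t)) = 1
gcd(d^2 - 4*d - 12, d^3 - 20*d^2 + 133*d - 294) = d - 6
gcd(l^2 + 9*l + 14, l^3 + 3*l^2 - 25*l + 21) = l + 7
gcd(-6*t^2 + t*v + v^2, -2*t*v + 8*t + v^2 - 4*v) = 2*t - v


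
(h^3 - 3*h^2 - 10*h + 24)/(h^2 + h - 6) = h - 4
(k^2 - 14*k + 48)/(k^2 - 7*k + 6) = (k - 8)/(k - 1)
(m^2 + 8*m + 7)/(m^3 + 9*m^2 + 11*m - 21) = (m + 1)/(m^2 + 2*m - 3)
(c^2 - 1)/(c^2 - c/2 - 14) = 2*(1 - c^2)/(-2*c^2 + c + 28)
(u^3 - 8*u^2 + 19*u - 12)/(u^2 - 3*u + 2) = (u^2 - 7*u + 12)/(u - 2)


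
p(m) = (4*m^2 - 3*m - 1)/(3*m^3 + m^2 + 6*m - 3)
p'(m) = (8*m - 3)/(3*m^3 + m^2 + 6*m - 3) + (-9*m^2 - 2*m - 6)*(4*m^2 - 3*m - 1)/(3*m^3 + m^2 + 6*m - 3)^2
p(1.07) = 0.04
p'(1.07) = 0.57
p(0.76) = -0.28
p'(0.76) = 1.92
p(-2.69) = -0.51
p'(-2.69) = -0.13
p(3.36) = 0.24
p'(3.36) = -0.02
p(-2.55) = -0.53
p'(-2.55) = -0.13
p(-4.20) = -0.35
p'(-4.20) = -0.08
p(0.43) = -453.20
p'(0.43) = 1129368.34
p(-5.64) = -0.26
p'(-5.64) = -0.05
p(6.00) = 0.17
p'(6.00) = -0.02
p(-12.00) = -0.12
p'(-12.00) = -0.01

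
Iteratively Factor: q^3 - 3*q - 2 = (q + 1)*(q^2 - q - 2) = (q - 2)*(q + 1)*(q + 1)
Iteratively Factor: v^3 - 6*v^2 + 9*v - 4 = (v - 1)*(v^2 - 5*v + 4) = (v - 4)*(v - 1)*(v - 1)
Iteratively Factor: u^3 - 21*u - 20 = (u - 5)*(u^2 + 5*u + 4) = (u - 5)*(u + 1)*(u + 4)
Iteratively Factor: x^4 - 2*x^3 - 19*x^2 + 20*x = (x + 4)*(x^3 - 6*x^2 + 5*x) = (x - 1)*(x + 4)*(x^2 - 5*x) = x*(x - 1)*(x + 4)*(x - 5)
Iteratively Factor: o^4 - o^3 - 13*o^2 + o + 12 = (o - 1)*(o^3 - 13*o - 12) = (o - 1)*(o + 3)*(o^2 - 3*o - 4) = (o - 4)*(o - 1)*(o + 3)*(o + 1)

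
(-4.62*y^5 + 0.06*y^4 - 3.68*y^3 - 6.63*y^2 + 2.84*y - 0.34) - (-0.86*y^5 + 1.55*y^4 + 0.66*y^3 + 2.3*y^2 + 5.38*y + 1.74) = -3.76*y^5 - 1.49*y^4 - 4.34*y^3 - 8.93*y^2 - 2.54*y - 2.08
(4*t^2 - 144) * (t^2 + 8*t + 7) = 4*t^4 + 32*t^3 - 116*t^2 - 1152*t - 1008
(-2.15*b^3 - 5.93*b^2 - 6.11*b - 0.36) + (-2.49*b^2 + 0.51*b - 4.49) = -2.15*b^3 - 8.42*b^2 - 5.6*b - 4.85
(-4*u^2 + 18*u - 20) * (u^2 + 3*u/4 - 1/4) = -4*u^4 + 15*u^3 - 11*u^2/2 - 39*u/2 + 5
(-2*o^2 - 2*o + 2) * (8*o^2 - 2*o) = -16*o^4 - 12*o^3 + 20*o^2 - 4*o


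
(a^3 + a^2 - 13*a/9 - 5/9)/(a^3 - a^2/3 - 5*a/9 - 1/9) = (3*a + 5)/(3*a + 1)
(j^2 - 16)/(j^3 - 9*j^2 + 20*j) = (j + 4)/(j*(j - 5))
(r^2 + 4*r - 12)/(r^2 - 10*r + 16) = (r + 6)/(r - 8)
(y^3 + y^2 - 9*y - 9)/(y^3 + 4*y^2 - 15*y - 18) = (y + 3)/(y + 6)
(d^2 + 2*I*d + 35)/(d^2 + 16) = (d^2 + 2*I*d + 35)/(d^2 + 16)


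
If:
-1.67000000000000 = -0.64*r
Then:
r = 2.61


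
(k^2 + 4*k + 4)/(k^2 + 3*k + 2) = (k + 2)/(k + 1)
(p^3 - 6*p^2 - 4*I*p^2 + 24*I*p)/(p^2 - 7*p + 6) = p*(p - 4*I)/(p - 1)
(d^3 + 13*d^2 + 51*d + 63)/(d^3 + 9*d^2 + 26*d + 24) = (d^2 + 10*d + 21)/(d^2 + 6*d + 8)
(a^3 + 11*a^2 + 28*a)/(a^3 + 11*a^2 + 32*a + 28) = a*(a + 4)/(a^2 + 4*a + 4)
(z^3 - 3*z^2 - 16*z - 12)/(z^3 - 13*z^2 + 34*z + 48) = (z + 2)/(z - 8)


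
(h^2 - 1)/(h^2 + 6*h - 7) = (h + 1)/(h + 7)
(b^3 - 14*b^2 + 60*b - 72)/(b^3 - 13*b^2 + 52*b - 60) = (b - 6)/(b - 5)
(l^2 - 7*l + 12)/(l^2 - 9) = (l - 4)/(l + 3)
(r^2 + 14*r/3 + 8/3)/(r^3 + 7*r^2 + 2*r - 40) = (r + 2/3)/(r^2 + 3*r - 10)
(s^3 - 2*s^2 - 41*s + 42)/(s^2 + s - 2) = (s^2 - s - 42)/(s + 2)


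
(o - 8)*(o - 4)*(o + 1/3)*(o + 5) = o^4 - 20*o^3/3 - 91*o^2/3 + 452*o/3 + 160/3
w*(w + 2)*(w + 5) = w^3 + 7*w^2 + 10*w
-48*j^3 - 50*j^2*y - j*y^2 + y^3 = (-8*j + y)*(j + y)*(6*j + y)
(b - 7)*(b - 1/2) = b^2 - 15*b/2 + 7/2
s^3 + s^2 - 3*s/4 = s*(s - 1/2)*(s + 3/2)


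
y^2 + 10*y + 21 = (y + 3)*(y + 7)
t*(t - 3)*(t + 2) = t^3 - t^2 - 6*t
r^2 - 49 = (r - 7)*(r + 7)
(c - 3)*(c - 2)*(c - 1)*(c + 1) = c^4 - 5*c^3 + 5*c^2 + 5*c - 6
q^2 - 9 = (q - 3)*(q + 3)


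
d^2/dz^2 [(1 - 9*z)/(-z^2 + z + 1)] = 2*(9*z^3 - 3*z^2 + 30*z - 11)/(z^6 - 3*z^5 + 5*z^3 - 3*z - 1)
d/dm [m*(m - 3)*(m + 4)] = 3*m^2 + 2*m - 12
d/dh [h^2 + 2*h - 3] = 2*h + 2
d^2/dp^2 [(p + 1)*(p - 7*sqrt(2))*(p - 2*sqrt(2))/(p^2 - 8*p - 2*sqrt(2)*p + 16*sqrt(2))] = 18*(-7*sqrt(2)*p^3 + 8*p^3 - 48*sqrt(2)*p^2 + 84*p^2 - 168*sqrt(2)*p + 192*p - 128*sqrt(2) + 224)/(p^6 - 24*p^5 - 6*sqrt(2)*p^5 + 144*sqrt(2)*p^4 + 216*p^4 - 1168*sqrt(2)*p^3 - 1088*p^3 + 4608*p^2 + 3456*sqrt(2)*p^2 - 12288*p - 3072*sqrt(2)*p + 8192*sqrt(2))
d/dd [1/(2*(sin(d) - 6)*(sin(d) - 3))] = (9 - 2*sin(d))*cos(d)/(2*(sin(d) - 6)^2*(sin(d) - 3)^2)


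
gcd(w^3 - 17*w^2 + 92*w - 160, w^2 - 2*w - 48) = w - 8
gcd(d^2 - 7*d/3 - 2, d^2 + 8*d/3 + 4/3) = d + 2/3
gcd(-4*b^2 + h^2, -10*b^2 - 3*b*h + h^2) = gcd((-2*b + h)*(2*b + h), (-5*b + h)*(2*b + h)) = 2*b + h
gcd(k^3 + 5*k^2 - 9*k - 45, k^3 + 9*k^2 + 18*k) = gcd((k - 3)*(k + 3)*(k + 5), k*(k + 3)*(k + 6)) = k + 3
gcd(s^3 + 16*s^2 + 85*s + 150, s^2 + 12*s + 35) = s + 5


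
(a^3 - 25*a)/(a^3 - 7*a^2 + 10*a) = (a + 5)/(a - 2)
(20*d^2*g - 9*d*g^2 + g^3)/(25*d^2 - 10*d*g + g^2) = g*(4*d - g)/(5*d - g)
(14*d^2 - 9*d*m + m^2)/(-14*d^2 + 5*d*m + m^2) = (-7*d + m)/(7*d + m)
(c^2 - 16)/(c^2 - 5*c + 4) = (c + 4)/(c - 1)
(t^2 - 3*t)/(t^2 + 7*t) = (t - 3)/(t + 7)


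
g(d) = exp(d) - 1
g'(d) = exp(d)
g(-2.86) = -0.94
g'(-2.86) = 0.06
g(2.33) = 9.28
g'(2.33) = 10.28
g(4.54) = 92.69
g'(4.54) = 93.69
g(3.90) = 48.40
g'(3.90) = 49.40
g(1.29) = 2.63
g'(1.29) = 3.63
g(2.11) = 7.25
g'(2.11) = 8.25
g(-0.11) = -0.10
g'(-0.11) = 0.90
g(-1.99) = -0.86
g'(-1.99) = 0.14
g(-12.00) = -1.00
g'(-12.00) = 0.00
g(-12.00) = -1.00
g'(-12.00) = 0.00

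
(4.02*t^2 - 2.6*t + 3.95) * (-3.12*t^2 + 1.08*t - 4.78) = -12.5424*t^4 + 12.4536*t^3 - 34.3476*t^2 + 16.694*t - 18.881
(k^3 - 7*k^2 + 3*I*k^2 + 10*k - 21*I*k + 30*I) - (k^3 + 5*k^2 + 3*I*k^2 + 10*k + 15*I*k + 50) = -12*k^2 - 36*I*k - 50 + 30*I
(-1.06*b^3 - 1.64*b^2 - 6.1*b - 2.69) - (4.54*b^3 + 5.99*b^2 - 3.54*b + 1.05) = -5.6*b^3 - 7.63*b^2 - 2.56*b - 3.74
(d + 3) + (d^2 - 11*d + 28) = d^2 - 10*d + 31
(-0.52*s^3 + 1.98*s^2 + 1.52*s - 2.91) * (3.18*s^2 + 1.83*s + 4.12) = -1.6536*s^5 + 5.3448*s^4 + 6.3146*s^3 + 1.6854*s^2 + 0.9371*s - 11.9892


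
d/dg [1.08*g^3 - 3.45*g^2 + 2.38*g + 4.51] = 3.24*g^2 - 6.9*g + 2.38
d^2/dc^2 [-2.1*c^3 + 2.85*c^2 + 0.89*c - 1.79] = 5.7 - 12.6*c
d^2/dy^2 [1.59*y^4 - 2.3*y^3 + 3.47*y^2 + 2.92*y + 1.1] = 19.08*y^2 - 13.8*y + 6.94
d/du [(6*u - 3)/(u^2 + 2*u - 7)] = 6*(-u^2 + u - 6)/(u^4 + 4*u^3 - 10*u^2 - 28*u + 49)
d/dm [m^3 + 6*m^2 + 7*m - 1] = 3*m^2 + 12*m + 7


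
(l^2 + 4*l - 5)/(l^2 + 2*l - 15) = (l - 1)/(l - 3)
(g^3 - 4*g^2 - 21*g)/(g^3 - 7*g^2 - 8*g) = (-g^2 + 4*g + 21)/(-g^2 + 7*g + 8)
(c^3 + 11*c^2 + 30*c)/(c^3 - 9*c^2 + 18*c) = (c^2 + 11*c + 30)/(c^2 - 9*c + 18)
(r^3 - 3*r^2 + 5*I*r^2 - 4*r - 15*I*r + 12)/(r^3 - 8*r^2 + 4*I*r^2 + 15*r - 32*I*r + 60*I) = (r + I)/(r - 5)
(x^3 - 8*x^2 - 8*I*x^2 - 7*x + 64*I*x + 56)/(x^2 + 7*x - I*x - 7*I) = (x^2 - x*(8 + 7*I) + 56*I)/(x + 7)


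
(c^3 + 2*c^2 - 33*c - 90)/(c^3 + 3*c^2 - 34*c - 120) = (c + 3)/(c + 4)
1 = 1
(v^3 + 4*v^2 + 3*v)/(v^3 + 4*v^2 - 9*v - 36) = v*(v + 1)/(v^2 + v - 12)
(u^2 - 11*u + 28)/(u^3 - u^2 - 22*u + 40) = (u - 7)/(u^2 + 3*u - 10)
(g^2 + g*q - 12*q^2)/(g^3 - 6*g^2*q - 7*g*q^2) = (-g^2 - g*q + 12*q^2)/(g*(-g^2 + 6*g*q + 7*q^2))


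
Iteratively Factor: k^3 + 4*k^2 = (k)*(k^2 + 4*k) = k^2*(k + 4)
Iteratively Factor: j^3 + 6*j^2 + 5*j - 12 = (j + 4)*(j^2 + 2*j - 3) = (j - 1)*(j + 4)*(j + 3)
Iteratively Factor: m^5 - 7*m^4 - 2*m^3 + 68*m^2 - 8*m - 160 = (m + 2)*(m^4 - 9*m^3 + 16*m^2 + 36*m - 80) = (m - 2)*(m + 2)*(m^3 - 7*m^2 + 2*m + 40) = (m - 4)*(m - 2)*(m + 2)*(m^2 - 3*m - 10) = (m - 5)*(m - 4)*(m - 2)*(m + 2)*(m + 2)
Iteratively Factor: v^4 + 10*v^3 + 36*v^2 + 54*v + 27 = (v + 3)*(v^3 + 7*v^2 + 15*v + 9) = (v + 1)*(v + 3)*(v^2 + 6*v + 9) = (v + 1)*(v + 3)^2*(v + 3)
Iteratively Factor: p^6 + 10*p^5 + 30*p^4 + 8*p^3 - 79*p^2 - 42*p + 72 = (p + 3)*(p^5 + 7*p^4 + 9*p^3 - 19*p^2 - 22*p + 24) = (p + 3)^2*(p^4 + 4*p^3 - 3*p^2 - 10*p + 8) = (p + 3)^2*(p + 4)*(p^3 - 3*p + 2) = (p - 1)*(p + 3)^2*(p + 4)*(p^2 + p - 2) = (p - 1)^2*(p + 3)^2*(p + 4)*(p + 2)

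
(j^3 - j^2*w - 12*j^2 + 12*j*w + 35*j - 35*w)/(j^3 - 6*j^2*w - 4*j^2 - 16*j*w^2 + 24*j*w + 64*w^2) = (j^3 - j^2*w - 12*j^2 + 12*j*w + 35*j - 35*w)/(j^3 - 6*j^2*w - 4*j^2 - 16*j*w^2 + 24*j*w + 64*w^2)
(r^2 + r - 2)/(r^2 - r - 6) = (r - 1)/(r - 3)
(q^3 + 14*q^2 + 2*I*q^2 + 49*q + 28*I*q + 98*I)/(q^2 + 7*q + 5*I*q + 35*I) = (q^2 + q*(7 + 2*I) + 14*I)/(q + 5*I)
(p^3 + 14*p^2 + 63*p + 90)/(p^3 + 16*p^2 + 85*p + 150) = (p + 3)/(p + 5)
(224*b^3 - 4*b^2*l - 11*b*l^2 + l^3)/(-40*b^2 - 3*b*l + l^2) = (-28*b^2 - 3*b*l + l^2)/(5*b + l)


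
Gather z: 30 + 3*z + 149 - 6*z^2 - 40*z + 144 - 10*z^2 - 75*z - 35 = -16*z^2 - 112*z + 288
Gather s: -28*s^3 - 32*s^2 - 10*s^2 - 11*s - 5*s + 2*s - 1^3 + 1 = -28*s^3 - 42*s^2 - 14*s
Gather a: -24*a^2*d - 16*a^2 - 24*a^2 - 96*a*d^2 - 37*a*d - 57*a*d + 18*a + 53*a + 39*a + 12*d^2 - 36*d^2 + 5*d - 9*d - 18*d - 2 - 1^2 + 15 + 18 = a^2*(-24*d - 40) + a*(-96*d^2 - 94*d + 110) - 24*d^2 - 22*d + 30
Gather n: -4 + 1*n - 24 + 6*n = 7*n - 28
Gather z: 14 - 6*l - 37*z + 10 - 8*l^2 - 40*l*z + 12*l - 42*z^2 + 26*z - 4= -8*l^2 + 6*l - 42*z^2 + z*(-40*l - 11) + 20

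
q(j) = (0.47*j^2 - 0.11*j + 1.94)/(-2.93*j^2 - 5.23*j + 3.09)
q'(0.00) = 1.03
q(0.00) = 0.63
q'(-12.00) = -0.00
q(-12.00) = -0.20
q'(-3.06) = -0.86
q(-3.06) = -0.80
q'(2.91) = 0.02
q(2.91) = -0.15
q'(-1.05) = -0.29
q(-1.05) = 0.48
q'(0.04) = 1.25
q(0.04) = 0.67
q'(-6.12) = -0.03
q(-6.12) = -0.27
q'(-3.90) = -0.20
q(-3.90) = -0.45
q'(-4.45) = -0.11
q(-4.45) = -0.37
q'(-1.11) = -0.34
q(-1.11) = 0.50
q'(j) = (0.94*j - 0.11)/(-2.93*j^2 - 5.23*j + 3.09) + (5.86*j + 5.23)*(0.47*j^2 - 0.11*j + 1.94)/(-2.93*j^2 - 5.23*j + 3.09)^2 = (-2.7804*j^2 + 14.273*j + 9.8063)/(8.5849*j^4 + 30.6478*j^3 + 9.24550000000001*j^2 - 32.3214*j + 9.5481)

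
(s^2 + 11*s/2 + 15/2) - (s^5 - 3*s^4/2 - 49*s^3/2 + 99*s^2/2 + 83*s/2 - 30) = -s^5 + 3*s^4/2 + 49*s^3/2 - 97*s^2/2 - 36*s + 75/2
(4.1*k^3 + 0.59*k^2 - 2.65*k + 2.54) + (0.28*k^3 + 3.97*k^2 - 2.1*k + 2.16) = 4.38*k^3 + 4.56*k^2 - 4.75*k + 4.7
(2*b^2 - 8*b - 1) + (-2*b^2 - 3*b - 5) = -11*b - 6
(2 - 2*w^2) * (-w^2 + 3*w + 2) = 2*w^4 - 6*w^3 - 6*w^2 + 6*w + 4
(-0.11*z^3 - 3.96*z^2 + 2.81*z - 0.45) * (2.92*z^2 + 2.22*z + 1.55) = -0.3212*z^5 - 11.8074*z^4 - 0.756500000000001*z^3 - 1.2138*z^2 + 3.3565*z - 0.6975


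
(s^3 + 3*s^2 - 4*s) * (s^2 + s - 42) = s^5 + 4*s^4 - 43*s^3 - 130*s^2 + 168*s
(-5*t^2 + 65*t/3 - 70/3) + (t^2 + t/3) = -4*t^2 + 22*t - 70/3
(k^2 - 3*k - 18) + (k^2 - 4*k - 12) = 2*k^2 - 7*k - 30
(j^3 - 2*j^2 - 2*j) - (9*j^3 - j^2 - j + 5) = -8*j^3 - j^2 - j - 5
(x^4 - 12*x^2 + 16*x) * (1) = x^4 - 12*x^2 + 16*x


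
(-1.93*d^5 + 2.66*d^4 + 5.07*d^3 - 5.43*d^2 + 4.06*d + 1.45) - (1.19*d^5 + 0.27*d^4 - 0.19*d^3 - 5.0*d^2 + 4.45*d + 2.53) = -3.12*d^5 + 2.39*d^4 + 5.26*d^3 - 0.43*d^2 - 0.390000000000001*d - 1.08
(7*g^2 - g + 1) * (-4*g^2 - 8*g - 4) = -28*g^4 - 52*g^3 - 24*g^2 - 4*g - 4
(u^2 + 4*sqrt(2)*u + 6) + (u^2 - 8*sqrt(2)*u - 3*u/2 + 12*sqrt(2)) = 2*u^2 - 4*sqrt(2)*u - 3*u/2 + 6 + 12*sqrt(2)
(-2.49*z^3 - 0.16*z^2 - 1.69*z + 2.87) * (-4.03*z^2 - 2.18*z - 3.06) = 10.0347*z^5 + 6.073*z^4 + 14.7789*z^3 - 7.3923*z^2 - 1.0852*z - 8.7822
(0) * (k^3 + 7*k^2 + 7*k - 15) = 0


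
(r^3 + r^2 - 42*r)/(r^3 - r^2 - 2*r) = (-r^2 - r + 42)/(-r^2 + r + 2)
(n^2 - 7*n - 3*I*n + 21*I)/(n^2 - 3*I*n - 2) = (-n^2 + 7*n + 3*I*n - 21*I)/(-n^2 + 3*I*n + 2)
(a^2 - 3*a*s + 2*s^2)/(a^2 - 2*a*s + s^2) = (-a + 2*s)/(-a + s)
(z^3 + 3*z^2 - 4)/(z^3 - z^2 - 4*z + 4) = (z + 2)/(z - 2)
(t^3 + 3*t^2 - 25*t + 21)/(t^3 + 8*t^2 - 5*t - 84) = (t - 1)/(t + 4)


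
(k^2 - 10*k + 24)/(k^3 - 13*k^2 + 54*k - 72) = 1/(k - 3)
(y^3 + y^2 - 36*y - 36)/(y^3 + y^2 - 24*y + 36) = (y^2 - 5*y - 6)/(y^2 - 5*y + 6)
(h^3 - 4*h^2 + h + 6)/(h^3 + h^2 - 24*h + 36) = (h + 1)/(h + 6)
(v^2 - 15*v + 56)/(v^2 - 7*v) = (v - 8)/v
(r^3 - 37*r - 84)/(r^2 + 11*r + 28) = (r^2 - 4*r - 21)/(r + 7)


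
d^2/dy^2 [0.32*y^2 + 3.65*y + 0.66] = 0.640000000000000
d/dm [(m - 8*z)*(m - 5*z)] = 2*m - 13*z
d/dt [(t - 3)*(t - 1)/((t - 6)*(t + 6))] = 2*(2*t^2 - 39*t + 72)/(t^4 - 72*t^2 + 1296)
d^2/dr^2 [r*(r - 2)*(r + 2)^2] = 12*r^2 + 12*r - 8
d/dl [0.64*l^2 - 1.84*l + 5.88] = 1.28*l - 1.84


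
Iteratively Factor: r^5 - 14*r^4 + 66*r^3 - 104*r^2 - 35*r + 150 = (r - 5)*(r^4 - 9*r^3 + 21*r^2 + r - 30) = (r - 5)*(r - 2)*(r^3 - 7*r^2 + 7*r + 15) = (r - 5)*(r - 2)*(r + 1)*(r^2 - 8*r + 15) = (r - 5)*(r - 3)*(r - 2)*(r + 1)*(r - 5)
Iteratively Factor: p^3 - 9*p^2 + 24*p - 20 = (p - 5)*(p^2 - 4*p + 4) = (p - 5)*(p - 2)*(p - 2)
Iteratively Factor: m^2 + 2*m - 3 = (m + 3)*(m - 1)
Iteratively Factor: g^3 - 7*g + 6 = (g - 1)*(g^2 + g - 6) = (g - 1)*(g + 3)*(g - 2)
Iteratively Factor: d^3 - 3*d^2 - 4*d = (d + 1)*(d^2 - 4*d) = (d - 4)*(d + 1)*(d)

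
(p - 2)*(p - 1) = p^2 - 3*p + 2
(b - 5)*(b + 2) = b^2 - 3*b - 10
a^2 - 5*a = a*(a - 5)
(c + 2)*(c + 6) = c^2 + 8*c + 12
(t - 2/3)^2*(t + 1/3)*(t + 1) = t^4 - t^2 + 4*t/27 + 4/27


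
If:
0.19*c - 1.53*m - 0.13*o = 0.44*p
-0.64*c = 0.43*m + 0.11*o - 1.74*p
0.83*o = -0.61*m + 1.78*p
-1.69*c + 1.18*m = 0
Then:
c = 0.00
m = 0.00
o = 0.00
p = 0.00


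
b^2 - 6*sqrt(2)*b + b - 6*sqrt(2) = (b + 1)*(b - 6*sqrt(2))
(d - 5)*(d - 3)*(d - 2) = d^3 - 10*d^2 + 31*d - 30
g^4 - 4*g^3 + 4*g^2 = g^2*(g - 2)^2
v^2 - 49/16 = (v - 7/4)*(v + 7/4)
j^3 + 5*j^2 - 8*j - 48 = (j - 3)*(j + 4)^2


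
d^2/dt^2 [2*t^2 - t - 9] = 4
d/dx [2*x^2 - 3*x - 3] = 4*x - 3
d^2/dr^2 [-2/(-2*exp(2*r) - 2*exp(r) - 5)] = 4*(4*(2*exp(r) + 1)^2*exp(r) - (4*exp(r) + 1)*(2*exp(2*r) + 2*exp(r) + 5))*exp(r)/(2*exp(2*r) + 2*exp(r) + 5)^3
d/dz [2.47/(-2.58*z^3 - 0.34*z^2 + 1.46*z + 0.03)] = (19.1178*z^2 + 1.6796*z - 3.6062)/(2.58*z^3 + 0.34*z^2 - 1.46*z - 0.03)^2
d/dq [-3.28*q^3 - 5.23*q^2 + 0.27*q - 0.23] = -9.84*q^2 - 10.46*q + 0.27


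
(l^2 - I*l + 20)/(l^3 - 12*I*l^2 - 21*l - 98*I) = (-l^2 + I*l - 20)/(-l^3 + 12*I*l^2 + 21*l + 98*I)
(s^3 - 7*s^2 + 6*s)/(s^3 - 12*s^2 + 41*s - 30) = s/(s - 5)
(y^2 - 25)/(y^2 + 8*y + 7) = (y^2 - 25)/(y^2 + 8*y + 7)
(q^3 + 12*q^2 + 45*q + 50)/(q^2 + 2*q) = q + 10 + 25/q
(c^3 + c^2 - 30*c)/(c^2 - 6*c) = (c^2 + c - 30)/(c - 6)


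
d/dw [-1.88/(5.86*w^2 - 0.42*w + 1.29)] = (22.0336*w - 0.7896)/(5.86*w^2 - 0.42*w + 1.29)^2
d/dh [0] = 0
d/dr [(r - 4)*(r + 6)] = 2*r + 2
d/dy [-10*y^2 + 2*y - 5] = 2 - 20*y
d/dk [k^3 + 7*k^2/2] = k*(3*k + 7)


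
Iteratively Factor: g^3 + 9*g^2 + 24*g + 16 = (g + 1)*(g^2 + 8*g + 16) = (g + 1)*(g + 4)*(g + 4)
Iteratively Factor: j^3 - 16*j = (j + 4)*(j^2 - 4*j) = (j - 4)*(j + 4)*(j)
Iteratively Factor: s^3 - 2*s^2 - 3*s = (s - 3)*(s^2 + s) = s*(s - 3)*(s + 1)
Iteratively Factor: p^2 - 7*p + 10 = (p - 5)*(p - 2)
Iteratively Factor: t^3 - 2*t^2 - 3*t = (t + 1)*(t^2 - 3*t) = (t - 3)*(t + 1)*(t)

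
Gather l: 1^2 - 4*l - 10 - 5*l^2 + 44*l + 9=-5*l^2 + 40*l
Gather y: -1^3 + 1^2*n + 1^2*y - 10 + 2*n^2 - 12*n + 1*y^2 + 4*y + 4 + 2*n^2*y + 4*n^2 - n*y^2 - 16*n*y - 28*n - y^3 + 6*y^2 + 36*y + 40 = 6*n^2 - 39*n - y^3 + y^2*(7 - n) + y*(2*n^2 - 16*n + 41) + 33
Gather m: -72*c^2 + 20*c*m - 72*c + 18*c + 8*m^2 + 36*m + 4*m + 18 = -72*c^2 - 54*c + 8*m^2 + m*(20*c + 40) + 18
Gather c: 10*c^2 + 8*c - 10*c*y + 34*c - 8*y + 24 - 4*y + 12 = 10*c^2 + c*(42 - 10*y) - 12*y + 36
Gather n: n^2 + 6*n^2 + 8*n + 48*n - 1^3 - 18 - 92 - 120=7*n^2 + 56*n - 231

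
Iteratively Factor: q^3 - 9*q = (q)*(q^2 - 9) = q*(q - 3)*(q + 3)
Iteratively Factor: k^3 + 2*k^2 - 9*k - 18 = (k - 3)*(k^2 + 5*k + 6) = (k - 3)*(k + 3)*(k + 2)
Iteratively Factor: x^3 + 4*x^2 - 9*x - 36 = (x + 3)*(x^2 + x - 12) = (x + 3)*(x + 4)*(x - 3)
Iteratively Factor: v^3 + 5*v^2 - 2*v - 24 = (v + 3)*(v^2 + 2*v - 8) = (v + 3)*(v + 4)*(v - 2)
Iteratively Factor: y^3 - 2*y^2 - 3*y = (y - 3)*(y^2 + y) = y*(y - 3)*(y + 1)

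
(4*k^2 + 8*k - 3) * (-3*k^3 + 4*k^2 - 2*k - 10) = -12*k^5 - 8*k^4 + 33*k^3 - 68*k^2 - 74*k + 30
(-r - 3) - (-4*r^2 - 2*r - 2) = 4*r^2 + r - 1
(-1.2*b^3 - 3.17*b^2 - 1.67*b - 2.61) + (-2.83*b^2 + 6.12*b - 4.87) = -1.2*b^3 - 6.0*b^2 + 4.45*b - 7.48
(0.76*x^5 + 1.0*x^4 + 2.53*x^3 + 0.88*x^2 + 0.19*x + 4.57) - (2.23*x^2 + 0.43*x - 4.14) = 0.76*x^5 + 1.0*x^4 + 2.53*x^3 - 1.35*x^2 - 0.24*x + 8.71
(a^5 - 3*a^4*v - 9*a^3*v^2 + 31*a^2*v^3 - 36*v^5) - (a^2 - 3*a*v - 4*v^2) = a^5 - 3*a^4*v - 9*a^3*v^2 + 31*a^2*v^3 - a^2 + 3*a*v - 36*v^5 + 4*v^2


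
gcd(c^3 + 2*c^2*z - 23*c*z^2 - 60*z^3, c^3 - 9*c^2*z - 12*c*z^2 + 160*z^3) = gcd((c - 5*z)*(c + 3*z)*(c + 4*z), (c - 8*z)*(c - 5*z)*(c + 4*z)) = -c^2 + c*z + 20*z^2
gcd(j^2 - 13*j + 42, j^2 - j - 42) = j - 7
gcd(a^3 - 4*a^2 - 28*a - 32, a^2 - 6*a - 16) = a^2 - 6*a - 16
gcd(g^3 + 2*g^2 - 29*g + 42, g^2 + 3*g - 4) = 1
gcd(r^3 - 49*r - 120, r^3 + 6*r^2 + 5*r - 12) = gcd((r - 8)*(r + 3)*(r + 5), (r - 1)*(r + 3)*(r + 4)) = r + 3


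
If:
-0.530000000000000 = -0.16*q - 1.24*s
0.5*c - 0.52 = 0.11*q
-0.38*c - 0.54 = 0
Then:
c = -1.42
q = -11.19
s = 1.87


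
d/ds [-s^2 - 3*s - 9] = -2*s - 3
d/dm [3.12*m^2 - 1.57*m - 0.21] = 6.24*m - 1.57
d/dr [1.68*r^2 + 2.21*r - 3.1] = 3.36*r + 2.21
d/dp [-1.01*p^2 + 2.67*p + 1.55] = 2.67 - 2.02*p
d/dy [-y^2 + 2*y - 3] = 2 - 2*y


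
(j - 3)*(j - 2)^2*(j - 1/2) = j^4 - 15*j^3/2 + 39*j^2/2 - 20*j + 6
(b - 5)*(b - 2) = b^2 - 7*b + 10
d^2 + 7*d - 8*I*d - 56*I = (d + 7)*(d - 8*I)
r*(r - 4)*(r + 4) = r^3 - 16*r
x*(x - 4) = x^2 - 4*x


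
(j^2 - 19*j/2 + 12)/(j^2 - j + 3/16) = 8*(2*j^2 - 19*j + 24)/(16*j^2 - 16*j + 3)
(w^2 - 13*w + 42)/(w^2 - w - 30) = (w - 7)/(w + 5)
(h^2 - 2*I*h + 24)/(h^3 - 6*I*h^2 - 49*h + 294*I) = (h + 4*I)/(h^2 - 49)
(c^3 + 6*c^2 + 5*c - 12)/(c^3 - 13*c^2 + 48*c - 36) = (c^2 + 7*c + 12)/(c^2 - 12*c + 36)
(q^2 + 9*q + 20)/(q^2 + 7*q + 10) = (q + 4)/(q + 2)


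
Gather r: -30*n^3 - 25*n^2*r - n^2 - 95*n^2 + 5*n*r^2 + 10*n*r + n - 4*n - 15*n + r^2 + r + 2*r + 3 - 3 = -30*n^3 - 96*n^2 - 18*n + r^2*(5*n + 1) + r*(-25*n^2 + 10*n + 3)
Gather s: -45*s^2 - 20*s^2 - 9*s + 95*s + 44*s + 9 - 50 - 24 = -65*s^2 + 130*s - 65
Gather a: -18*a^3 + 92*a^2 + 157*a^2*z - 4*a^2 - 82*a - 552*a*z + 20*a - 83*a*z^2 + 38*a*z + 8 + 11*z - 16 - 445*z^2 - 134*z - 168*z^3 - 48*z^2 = -18*a^3 + a^2*(157*z + 88) + a*(-83*z^2 - 514*z - 62) - 168*z^3 - 493*z^2 - 123*z - 8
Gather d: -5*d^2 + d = -5*d^2 + d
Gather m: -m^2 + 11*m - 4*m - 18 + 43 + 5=-m^2 + 7*m + 30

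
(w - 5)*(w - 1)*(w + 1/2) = w^3 - 11*w^2/2 + 2*w + 5/2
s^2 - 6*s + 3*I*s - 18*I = (s - 6)*(s + 3*I)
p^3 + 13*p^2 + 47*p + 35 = (p + 1)*(p + 5)*(p + 7)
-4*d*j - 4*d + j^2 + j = (-4*d + j)*(j + 1)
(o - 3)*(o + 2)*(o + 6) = o^3 + 5*o^2 - 12*o - 36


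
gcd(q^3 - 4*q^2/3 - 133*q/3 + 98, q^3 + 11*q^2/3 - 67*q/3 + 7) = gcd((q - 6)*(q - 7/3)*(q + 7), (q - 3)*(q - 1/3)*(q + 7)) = q + 7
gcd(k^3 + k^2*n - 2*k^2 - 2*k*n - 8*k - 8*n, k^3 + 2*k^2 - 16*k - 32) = k^2 - 2*k - 8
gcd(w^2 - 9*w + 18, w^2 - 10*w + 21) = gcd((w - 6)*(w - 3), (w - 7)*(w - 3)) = w - 3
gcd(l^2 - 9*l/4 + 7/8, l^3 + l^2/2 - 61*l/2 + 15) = l - 1/2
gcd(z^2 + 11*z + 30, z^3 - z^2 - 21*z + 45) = z + 5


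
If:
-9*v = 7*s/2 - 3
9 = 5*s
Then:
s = 9/5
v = -11/30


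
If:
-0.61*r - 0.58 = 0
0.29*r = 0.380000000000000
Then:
No Solution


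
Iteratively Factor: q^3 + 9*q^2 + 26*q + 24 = (q + 4)*(q^2 + 5*q + 6) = (q + 3)*(q + 4)*(q + 2)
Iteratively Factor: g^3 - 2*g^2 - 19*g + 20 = (g - 5)*(g^2 + 3*g - 4) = (g - 5)*(g - 1)*(g + 4)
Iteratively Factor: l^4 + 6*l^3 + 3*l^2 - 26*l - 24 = (l - 2)*(l^3 + 8*l^2 + 19*l + 12) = (l - 2)*(l + 4)*(l^2 + 4*l + 3) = (l - 2)*(l + 1)*(l + 4)*(l + 3)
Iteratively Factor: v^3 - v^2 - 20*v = (v - 5)*(v^2 + 4*v) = v*(v - 5)*(v + 4)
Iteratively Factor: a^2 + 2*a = (a + 2)*(a)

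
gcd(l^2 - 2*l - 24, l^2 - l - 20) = l + 4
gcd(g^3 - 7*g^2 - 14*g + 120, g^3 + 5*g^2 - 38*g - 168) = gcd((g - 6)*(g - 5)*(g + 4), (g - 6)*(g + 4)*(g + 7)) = g^2 - 2*g - 24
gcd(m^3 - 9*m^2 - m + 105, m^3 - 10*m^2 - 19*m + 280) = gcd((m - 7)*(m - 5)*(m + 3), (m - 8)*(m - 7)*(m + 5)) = m - 7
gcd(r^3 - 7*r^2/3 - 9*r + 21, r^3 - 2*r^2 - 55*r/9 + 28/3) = r - 3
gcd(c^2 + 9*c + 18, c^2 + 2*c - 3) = c + 3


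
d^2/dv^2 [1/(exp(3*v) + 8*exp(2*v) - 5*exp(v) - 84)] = ((-9*exp(2*v) - 32*exp(v) + 5)*(exp(3*v) + 8*exp(2*v) - 5*exp(v) - 84) + 2*(3*exp(2*v) + 16*exp(v) - 5)^2*exp(v))*exp(v)/(exp(3*v) + 8*exp(2*v) - 5*exp(v) - 84)^3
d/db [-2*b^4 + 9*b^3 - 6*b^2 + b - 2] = -8*b^3 + 27*b^2 - 12*b + 1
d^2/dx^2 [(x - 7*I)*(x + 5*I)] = 2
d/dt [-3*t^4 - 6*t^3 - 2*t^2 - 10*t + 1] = -12*t^3 - 18*t^2 - 4*t - 10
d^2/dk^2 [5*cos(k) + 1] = -5*cos(k)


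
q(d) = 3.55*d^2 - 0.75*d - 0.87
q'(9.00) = 63.15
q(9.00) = 279.93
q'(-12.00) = -85.95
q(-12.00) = 519.33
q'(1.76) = 11.75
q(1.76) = 8.81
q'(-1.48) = -11.26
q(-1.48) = 8.02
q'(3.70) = 25.52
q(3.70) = 44.95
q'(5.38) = 37.45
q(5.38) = 97.85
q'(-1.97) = -14.74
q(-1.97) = 14.38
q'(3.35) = 23.04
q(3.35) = 36.46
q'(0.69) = 4.15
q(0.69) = 0.30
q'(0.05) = -0.40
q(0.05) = -0.90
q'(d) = 7.1*d - 0.75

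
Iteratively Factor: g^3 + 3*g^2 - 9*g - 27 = (g + 3)*(g^2 - 9) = (g + 3)^2*(g - 3)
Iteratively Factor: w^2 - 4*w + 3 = (w - 3)*(w - 1)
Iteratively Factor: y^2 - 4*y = (y - 4)*(y)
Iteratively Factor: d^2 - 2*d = (d - 2)*(d)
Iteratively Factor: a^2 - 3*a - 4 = (a - 4)*(a + 1)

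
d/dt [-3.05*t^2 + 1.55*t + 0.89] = 1.55 - 6.1*t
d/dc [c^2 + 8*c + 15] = 2*c + 8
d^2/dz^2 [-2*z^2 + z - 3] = -4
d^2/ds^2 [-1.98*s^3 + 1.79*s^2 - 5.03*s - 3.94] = 3.58 - 11.88*s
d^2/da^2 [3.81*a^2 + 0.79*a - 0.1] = 7.62000000000000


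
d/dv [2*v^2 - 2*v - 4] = 4*v - 2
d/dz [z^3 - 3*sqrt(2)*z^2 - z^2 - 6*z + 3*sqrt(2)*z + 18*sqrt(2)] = 3*z^2 - 6*sqrt(2)*z - 2*z - 6 + 3*sqrt(2)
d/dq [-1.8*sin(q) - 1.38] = -1.8*cos(q)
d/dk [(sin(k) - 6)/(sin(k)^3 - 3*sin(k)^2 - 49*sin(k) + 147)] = (-2*sin(k)^3 + 21*sin(k)^2 - 36*sin(k) - 147)*cos(k)/(sin(k)^3 - 3*sin(k)^2 - 49*sin(k) + 147)^2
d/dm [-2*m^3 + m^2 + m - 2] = -6*m^2 + 2*m + 1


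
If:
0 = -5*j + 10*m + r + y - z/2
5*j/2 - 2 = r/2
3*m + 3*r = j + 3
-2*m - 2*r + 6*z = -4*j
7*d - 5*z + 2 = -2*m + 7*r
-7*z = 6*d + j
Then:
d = 62/1031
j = 1923/2062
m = 668/1031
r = 1367/2062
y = -10605/4124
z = -381/2062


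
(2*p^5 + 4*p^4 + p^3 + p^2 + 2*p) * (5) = 10*p^5 + 20*p^4 + 5*p^3 + 5*p^2 + 10*p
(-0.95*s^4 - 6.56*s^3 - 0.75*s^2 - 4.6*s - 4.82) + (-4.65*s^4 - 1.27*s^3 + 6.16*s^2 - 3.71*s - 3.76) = -5.6*s^4 - 7.83*s^3 + 5.41*s^2 - 8.31*s - 8.58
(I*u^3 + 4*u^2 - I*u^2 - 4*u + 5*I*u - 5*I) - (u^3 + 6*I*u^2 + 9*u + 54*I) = -u^3 + I*u^3 + 4*u^2 - 7*I*u^2 - 13*u + 5*I*u - 59*I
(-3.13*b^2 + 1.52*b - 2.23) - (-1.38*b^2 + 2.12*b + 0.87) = -1.75*b^2 - 0.6*b - 3.1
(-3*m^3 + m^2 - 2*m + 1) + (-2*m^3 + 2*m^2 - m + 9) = -5*m^3 + 3*m^2 - 3*m + 10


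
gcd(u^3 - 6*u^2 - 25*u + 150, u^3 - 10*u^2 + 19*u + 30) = u^2 - 11*u + 30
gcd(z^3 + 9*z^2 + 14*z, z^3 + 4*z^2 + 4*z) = z^2 + 2*z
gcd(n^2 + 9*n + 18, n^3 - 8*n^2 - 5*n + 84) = n + 3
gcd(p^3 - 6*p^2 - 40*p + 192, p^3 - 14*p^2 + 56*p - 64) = p^2 - 12*p + 32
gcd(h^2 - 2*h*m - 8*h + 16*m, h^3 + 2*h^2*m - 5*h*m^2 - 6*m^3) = h - 2*m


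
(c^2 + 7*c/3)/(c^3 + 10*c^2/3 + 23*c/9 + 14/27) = 9*c/(9*c^2 + 9*c + 2)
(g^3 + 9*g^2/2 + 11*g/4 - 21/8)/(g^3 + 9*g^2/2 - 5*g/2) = (g^2 + 5*g + 21/4)/(g*(g + 5))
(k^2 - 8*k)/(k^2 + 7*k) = (k - 8)/(k + 7)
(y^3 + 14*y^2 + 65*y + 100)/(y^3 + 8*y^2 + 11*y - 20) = (y + 5)/(y - 1)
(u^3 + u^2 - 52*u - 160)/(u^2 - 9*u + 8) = (u^2 + 9*u + 20)/(u - 1)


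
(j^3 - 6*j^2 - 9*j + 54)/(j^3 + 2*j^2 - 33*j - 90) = (j - 3)/(j + 5)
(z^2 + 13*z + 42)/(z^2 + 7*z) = (z + 6)/z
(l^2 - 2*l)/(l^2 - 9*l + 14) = l/(l - 7)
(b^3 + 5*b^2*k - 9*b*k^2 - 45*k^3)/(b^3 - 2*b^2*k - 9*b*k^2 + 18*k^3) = (b + 5*k)/(b - 2*k)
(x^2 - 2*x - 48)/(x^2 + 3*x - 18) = (x - 8)/(x - 3)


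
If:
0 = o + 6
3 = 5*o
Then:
No Solution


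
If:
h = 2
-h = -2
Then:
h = 2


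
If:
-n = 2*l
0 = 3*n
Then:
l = 0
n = 0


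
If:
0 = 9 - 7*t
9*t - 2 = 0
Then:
No Solution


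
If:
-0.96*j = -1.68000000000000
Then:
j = 1.75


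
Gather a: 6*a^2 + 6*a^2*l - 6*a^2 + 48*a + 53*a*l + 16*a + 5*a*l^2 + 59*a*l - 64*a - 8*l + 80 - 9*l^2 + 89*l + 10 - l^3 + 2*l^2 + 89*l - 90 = 6*a^2*l + a*(5*l^2 + 112*l) - l^3 - 7*l^2 + 170*l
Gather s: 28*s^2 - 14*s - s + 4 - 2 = 28*s^2 - 15*s + 2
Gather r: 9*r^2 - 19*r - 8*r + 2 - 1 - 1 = 9*r^2 - 27*r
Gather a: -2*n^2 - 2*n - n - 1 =-2*n^2 - 3*n - 1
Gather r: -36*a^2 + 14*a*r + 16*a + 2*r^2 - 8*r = -36*a^2 + 16*a + 2*r^2 + r*(14*a - 8)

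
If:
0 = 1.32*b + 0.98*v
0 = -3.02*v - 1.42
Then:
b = 0.35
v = -0.47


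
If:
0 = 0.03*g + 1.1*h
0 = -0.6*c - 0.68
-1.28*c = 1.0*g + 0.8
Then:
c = -1.13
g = 0.65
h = -0.02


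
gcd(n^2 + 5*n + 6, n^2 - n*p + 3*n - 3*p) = n + 3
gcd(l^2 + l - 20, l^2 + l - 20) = l^2 + l - 20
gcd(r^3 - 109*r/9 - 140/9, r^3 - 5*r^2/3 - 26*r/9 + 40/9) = r + 5/3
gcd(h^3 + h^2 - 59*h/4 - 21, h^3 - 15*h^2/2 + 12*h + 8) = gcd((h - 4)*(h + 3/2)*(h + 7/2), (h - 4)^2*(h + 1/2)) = h - 4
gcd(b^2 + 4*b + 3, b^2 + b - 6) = b + 3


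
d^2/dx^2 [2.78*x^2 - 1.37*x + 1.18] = 5.56000000000000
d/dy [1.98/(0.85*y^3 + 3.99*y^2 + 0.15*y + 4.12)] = (-5.049*y^2 - 15.8004*y - 0.297)/(0.85*y^3 + 3.99*y^2 + 0.15*y + 4.12)^2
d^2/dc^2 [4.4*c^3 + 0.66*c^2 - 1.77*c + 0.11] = 26.4*c + 1.32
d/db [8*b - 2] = 8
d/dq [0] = 0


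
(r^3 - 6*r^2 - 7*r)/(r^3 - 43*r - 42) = r/(r + 6)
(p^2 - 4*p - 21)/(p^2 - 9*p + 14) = (p + 3)/(p - 2)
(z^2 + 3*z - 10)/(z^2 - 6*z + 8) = (z + 5)/(z - 4)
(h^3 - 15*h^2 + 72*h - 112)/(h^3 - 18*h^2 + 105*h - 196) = (h - 4)/(h - 7)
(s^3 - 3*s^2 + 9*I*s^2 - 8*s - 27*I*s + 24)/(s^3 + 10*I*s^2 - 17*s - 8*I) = (s - 3)/(s + I)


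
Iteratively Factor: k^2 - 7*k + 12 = (k - 3)*(k - 4)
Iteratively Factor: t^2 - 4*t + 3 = (t - 3)*(t - 1)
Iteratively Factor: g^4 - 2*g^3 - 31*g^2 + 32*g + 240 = (g - 4)*(g^3 + 2*g^2 - 23*g - 60) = (g - 4)*(g + 4)*(g^2 - 2*g - 15) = (g - 4)*(g + 3)*(g + 4)*(g - 5)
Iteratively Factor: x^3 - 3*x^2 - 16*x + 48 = (x + 4)*(x^2 - 7*x + 12) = (x - 4)*(x + 4)*(x - 3)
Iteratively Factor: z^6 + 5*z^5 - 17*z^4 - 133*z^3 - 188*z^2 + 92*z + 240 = (z - 1)*(z^5 + 6*z^4 - 11*z^3 - 144*z^2 - 332*z - 240) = (z - 5)*(z - 1)*(z^4 + 11*z^3 + 44*z^2 + 76*z + 48) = (z - 5)*(z - 1)*(z + 4)*(z^3 + 7*z^2 + 16*z + 12) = (z - 5)*(z - 1)*(z + 2)*(z + 4)*(z^2 + 5*z + 6) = (z - 5)*(z - 1)*(z + 2)^2*(z + 4)*(z + 3)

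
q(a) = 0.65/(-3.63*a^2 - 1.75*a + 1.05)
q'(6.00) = 0.00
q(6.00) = -0.00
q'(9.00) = 0.00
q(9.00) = -0.00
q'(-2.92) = -0.02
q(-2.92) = -0.03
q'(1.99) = 0.04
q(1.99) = -0.04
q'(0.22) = 9.09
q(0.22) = 1.33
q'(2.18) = 0.03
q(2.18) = -0.03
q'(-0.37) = -0.42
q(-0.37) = 0.54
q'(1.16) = 0.19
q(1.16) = -0.11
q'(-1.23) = -0.89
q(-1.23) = -0.28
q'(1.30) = 0.13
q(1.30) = -0.09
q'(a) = 0.65*(7.26*a + 1.75)/(-3.63*a^2 - 1.75*a + 1.05)^2 = (4.719*a + 1.1375)/(3.63*a^2 + 1.75*a - 1.05)^2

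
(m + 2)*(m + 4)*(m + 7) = m^3 + 13*m^2 + 50*m + 56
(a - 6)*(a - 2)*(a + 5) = a^3 - 3*a^2 - 28*a + 60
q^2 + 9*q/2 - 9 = (q - 3/2)*(q + 6)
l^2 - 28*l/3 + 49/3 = (l - 7)*(l - 7/3)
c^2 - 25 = (c - 5)*(c + 5)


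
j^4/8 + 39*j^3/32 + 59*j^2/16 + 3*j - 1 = (j/4 + 1)*(j/2 + 1)*(j - 1/4)*(j + 4)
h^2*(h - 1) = h^3 - h^2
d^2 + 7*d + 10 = (d + 2)*(d + 5)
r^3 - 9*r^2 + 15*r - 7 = (r - 7)*(r - 1)^2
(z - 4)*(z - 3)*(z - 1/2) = z^3 - 15*z^2/2 + 31*z/2 - 6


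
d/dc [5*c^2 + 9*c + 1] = 10*c + 9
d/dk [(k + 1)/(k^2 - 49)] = (k^2 - 2*k*(k + 1) - 49)/(k^2 - 49)^2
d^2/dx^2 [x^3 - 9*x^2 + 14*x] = 6*x - 18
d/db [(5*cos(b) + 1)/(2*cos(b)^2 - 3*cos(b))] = (10*sin(b) - 3*sin(b)/cos(b)^2 + 4*tan(b))/(2*cos(b) - 3)^2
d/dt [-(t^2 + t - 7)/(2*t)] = (-t^2 - 7)/(2*t^2)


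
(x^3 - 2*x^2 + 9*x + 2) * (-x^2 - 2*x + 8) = -x^5 + 3*x^3 - 36*x^2 + 68*x + 16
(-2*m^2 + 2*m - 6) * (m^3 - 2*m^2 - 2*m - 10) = -2*m^5 + 6*m^4 - 6*m^3 + 28*m^2 - 8*m + 60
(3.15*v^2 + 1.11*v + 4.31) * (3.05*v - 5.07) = 9.6075*v^3 - 12.585*v^2 + 7.5178*v - 21.8517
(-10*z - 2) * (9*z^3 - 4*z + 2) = -90*z^4 - 18*z^3 + 40*z^2 - 12*z - 4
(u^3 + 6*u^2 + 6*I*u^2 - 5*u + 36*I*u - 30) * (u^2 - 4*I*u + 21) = u^5 + 6*u^4 + 2*I*u^4 + 40*u^3 + 12*I*u^3 + 240*u^2 + 146*I*u^2 - 105*u + 876*I*u - 630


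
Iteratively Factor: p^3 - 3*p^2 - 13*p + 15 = (p - 5)*(p^2 + 2*p - 3) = (p - 5)*(p + 3)*(p - 1)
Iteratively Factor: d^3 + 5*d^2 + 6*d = (d)*(d^2 + 5*d + 6) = d*(d + 2)*(d + 3)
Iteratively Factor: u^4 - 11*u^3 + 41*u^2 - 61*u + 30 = (u - 5)*(u^3 - 6*u^2 + 11*u - 6) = (u - 5)*(u - 2)*(u^2 - 4*u + 3) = (u - 5)*(u - 3)*(u - 2)*(u - 1)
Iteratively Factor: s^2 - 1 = (s - 1)*(s + 1)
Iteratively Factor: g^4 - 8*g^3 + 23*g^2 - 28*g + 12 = (g - 1)*(g^3 - 7*g^2 + 16*g - 12) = (g - 2)*(g - 1)*(g^2 - 5*g + 6) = (g - 2)^2*(g - 1)*(g - 3)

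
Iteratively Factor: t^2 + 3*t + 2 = (t + 2)*(t + 1)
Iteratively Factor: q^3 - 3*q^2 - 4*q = (q)*(q^2 - 3*q - 4) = q*(q - 4)*(q + 1)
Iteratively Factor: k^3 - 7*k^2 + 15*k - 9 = (k - 3)*(k^2 - 4*k + 3) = (k - 3)^2*(k - 1)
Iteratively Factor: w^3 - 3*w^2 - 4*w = (w)*(w^2 - 3*w - 4) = w*(w - 4)*(w + 1)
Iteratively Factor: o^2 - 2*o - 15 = (o - 5)*(o + 3)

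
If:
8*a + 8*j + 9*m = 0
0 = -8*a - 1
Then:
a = -1/8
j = 1/8 - 9*m/8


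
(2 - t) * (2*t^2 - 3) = -2*t^3 + 4*t^2 + 3*t - 6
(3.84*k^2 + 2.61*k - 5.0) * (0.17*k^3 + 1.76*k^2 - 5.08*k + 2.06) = 0.6528*k^5 + 7.2021*k^4 - 15.7636*k^3 - 14.1484*k^2 + 30.7766*k - 10.3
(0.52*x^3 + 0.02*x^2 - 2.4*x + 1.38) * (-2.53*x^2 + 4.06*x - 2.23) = -1.3156*x^5 + 2.0606*x^4 + 4.9936*x^3 - 13.28*x^2 + 10.9548*x - 3.0774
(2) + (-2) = 0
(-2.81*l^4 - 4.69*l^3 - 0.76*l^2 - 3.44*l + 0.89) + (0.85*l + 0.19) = -2.81*l^4 - 4.69*l^3 - 0.76*l^2 - 2.59*l + 1.08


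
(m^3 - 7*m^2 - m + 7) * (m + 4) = m^4 - 3*m^3 - 29*m^2 + 3*m + 28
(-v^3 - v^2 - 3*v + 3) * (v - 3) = -v^4 + 2*v^3 + 12*v - 9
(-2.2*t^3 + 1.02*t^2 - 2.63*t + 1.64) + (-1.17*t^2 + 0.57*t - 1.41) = -2.2*t^3 - 0.15*t^2 - 2.06*t + 0.23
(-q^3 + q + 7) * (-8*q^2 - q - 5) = 8*q^5 + q^4 - 3*q^3 - 57*q^2 - 12*q - 35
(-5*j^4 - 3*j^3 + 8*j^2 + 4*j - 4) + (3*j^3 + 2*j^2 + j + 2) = -5*j^4 + 10*j^2 + 5*j - 2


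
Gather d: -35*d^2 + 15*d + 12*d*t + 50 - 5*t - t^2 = -35*d^2 + d*(12*t + 15) - t^2 - 5*t + 50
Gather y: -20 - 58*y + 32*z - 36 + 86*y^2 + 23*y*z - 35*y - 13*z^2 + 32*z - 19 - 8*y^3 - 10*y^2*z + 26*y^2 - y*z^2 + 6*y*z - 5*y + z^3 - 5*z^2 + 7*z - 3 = -8*y^3 + y^2*(112 - 10*z) + y*(-z^2 + 29*z - 98) + z^3 - 18*z^2 + 71*z - 78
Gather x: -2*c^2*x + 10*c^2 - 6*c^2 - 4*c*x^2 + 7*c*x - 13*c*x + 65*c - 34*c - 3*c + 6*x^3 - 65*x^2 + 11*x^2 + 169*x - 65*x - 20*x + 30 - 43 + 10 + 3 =4*c^2 + 28*c + 6*x^3 + x^2*(-4*c - 54) + x*(-2*c^2 - 6*c + 84)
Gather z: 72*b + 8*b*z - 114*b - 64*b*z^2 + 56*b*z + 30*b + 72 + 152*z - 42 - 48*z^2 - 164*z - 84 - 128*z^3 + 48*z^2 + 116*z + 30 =-64*b*z^2 - 12*b - 128*z^3 + z*(64*b + 104) - 24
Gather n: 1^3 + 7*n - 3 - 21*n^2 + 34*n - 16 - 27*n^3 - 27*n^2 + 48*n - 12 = -27*n^3 - 48*n^2 + 89*n - 30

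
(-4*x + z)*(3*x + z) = -12*x^2 - x*z + z^2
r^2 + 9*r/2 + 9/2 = (r + 3/2)*(r + 3)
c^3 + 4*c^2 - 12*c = c*(c - 2)*(c + 6)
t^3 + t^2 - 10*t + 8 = (t - 2)*(t - 1)*(t + 4)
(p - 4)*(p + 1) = p^2 - 3*p - 4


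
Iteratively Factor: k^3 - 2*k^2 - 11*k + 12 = (k + 3)*(k^2 - 5*k + 4) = (k - 1)*(k + 3)*(k - 4)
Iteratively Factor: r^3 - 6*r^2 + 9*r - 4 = (r - 1)*(r^2 - 5*r + 4) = (r - 1)^2*(r - 4)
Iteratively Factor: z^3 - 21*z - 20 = (z + 4)*(z^2 - 4*z - 5) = (z - 5)*(z + 4)*(z + 1)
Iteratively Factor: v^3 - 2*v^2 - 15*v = (v - 5)*(v^2 + 3*v) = (v - 5)*(v + 3)*(v)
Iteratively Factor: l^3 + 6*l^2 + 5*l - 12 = (l - 1)*(l^2 + 7*l + 12) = (l - 1)*(l + 3)*(l + 4)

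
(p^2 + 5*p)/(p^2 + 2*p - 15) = p/(p - 3)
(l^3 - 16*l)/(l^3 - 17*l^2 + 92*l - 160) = l*(l + 4)/(l^2 - 13*l + 40)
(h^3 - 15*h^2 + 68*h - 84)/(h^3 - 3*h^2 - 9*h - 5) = (-h^3 + 15*h^2 - 68*h + 84)/(-h^3 + 3*h^2 + 9*h + 5)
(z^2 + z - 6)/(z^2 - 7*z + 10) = (z + 3)/(z - 5)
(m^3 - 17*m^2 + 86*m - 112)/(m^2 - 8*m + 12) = (m^2 - 15*m + 56)/(m - 6)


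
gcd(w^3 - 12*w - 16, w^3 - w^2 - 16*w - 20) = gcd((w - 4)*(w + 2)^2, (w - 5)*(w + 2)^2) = w^2 + 4*w + 4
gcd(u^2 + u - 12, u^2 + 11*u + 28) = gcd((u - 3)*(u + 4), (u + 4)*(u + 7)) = u + 4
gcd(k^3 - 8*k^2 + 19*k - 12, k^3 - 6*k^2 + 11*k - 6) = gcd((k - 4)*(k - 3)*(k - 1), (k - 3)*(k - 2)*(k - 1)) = k^2 - 4*k + 3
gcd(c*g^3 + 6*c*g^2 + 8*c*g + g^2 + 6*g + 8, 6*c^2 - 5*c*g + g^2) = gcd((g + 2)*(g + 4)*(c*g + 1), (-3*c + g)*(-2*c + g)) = 1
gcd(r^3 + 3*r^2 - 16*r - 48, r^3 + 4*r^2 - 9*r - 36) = r^2 + 7*r + 12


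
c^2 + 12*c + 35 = (c + 5)*(c + 7)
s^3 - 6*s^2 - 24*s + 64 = (s - 8)*(s - 2)*(s + 4)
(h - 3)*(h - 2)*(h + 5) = h^3 - 19*h + 30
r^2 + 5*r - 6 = (r - 1)*(r + 6)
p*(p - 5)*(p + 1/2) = p^3 - 9*p^2/2 - 5*p/2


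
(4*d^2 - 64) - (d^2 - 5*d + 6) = 3*d^2 + 5*d - 70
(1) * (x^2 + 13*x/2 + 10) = x^2 + 13*x/2 + 10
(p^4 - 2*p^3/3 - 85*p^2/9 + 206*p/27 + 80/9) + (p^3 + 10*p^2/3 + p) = p^4 + p^3/3 - 55*p^2/9 + 233*p/27 + 80/9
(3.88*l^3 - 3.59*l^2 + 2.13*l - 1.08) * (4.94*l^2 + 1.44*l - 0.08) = 19.1672*l^5 - 12.1474*l^4 + 5.0422*l^3 - 1.9808*l^2 - 1.7256*l + 0.0864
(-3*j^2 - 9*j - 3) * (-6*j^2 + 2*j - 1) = 18*j^4 + 48*j^3 + 3*j^2 + 3*j + 3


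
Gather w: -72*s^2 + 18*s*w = -72*s^2 + 18*s*w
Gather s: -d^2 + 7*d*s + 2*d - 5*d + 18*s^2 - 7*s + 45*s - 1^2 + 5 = -d^2 - 3*d + 18*s^2 + s*(7*d + 38) + 4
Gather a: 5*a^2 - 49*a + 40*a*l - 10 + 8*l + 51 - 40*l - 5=5*a^2 + a*(40*l - 49) - 32*l + 36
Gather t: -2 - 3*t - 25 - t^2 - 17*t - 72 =-t^2 - 20*t - 99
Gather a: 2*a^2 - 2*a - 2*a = 2*a^2 - 4*a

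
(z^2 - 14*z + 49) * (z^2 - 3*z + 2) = z^4 - 17*z^3 + 93*z^2 - 175*z + 98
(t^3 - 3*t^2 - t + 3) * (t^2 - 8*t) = t^5 - 11*t^4 + 23*t^3 + 11*t^2 - 24*t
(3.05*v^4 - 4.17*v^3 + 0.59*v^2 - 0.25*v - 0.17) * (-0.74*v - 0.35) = -2.257*v^5 + 2.0183*v^4 + 1.0229*v^3 - 0.0215*v^2 + 0.2133*v + 0.0595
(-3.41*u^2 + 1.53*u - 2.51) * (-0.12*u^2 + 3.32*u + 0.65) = 0.4092*u^4 - 11.5048*u^3 + 3.1643*u^2 - 7.3387*u - 1.6315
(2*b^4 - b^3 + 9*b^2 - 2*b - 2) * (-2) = -4*b^4 + 2*b^3 - 18*b^2 + 4*b + 4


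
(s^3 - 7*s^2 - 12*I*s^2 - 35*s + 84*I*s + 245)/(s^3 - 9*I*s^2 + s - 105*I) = (s - 7)/(s + 3*I)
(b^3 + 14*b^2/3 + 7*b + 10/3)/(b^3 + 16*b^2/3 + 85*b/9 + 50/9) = 3*(b + 1)/(3*b + 5)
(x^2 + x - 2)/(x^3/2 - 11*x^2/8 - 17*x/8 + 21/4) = 8*(x - 1)/(4*x^2 - 19*x + 21)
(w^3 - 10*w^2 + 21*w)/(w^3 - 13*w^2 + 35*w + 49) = w*(w - 3)/(w^2 - 6*w - 7)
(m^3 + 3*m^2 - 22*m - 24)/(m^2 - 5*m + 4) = (m^2 + 7*m + 6)/(m - 1)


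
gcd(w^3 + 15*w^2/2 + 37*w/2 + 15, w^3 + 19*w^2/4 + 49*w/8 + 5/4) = w^2 + 9*w/2 + 5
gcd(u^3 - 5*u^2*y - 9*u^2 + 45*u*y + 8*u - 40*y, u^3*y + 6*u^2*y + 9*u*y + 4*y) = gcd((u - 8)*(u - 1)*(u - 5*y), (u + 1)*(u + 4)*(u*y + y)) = 1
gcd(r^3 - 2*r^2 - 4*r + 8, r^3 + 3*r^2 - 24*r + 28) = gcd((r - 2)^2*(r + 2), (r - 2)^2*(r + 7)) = r^2 - 4*r + 4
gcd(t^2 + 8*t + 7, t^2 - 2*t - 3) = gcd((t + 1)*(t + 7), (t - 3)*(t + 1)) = t + 1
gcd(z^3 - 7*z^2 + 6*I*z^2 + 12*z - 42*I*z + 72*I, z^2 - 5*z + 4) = z - 4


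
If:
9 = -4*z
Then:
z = -9/4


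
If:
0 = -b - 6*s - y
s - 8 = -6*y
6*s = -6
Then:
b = 9/2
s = -1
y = 3/2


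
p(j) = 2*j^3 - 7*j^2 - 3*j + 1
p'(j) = 6*j^2 - 14*j - 3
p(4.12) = 9.69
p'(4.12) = 41.17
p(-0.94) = -4.03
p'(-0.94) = 15.46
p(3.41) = -11.32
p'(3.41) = 19.03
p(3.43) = -10.94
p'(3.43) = 19.57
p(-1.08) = -6.44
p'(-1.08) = 19.12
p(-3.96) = -221.09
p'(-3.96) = 146.53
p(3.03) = -16.72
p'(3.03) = 9.67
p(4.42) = 23.69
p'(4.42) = 52.34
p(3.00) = -17.00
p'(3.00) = 9.00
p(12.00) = 2413.00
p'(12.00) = 693.00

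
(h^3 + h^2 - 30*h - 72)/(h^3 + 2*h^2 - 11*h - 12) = (h^2 - 3*h - 18)/(h^2 - 2*h - 3)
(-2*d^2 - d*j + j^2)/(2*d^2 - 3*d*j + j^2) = (-d - j)/(d - j)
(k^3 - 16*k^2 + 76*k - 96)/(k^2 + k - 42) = (k^2 - 10*k + 16)/(k + 7)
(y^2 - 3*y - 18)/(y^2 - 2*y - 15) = (y - 6)/(y - 5)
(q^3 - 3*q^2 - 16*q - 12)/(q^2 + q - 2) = (q^2 - 5*q - 6)/(q - 1)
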